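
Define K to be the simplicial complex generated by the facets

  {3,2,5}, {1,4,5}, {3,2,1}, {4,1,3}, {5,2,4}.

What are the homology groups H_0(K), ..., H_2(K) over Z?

H_0 = Z,  H_1 = Z,  H_2 = 0.

Order the vertices as 1 < 2 < 3 < 4 < 5. Listing each simplex with vertices in this order, K has dimension 2 with simplices:

  0-simplices (5): [1], [2], [3], [4], [5]
  1-simplices (10): [1,2], [1,3], [1,4], [1,5], [2,3], [2,4], [2,5], [3,4], [3,5], [4,5]
  2-simplices (5): [1,2,3], [1,3,4], [1,4,5], [2,3,5], [2,4,5]

so the chain groups are C_0 ≅ Z^5, C_1 ≅ Z^10, C_2 ≅ Z^5.

The boundary map ∂_1: C_1 → C_0 is given by ∂[p,q] = [q] − [p]. For instance
  ∂[3,4] = [4] − [3].
The resulting 5×10 matrix has rank 4, and its Smith normal form has invariant factors (1,1,1,1).

∂_2: C_2 → C_1 sends each 2-simplex [p,q,r] to [q,r] − [p,r] + [p,q]. For instance
  ∂[2,4,5] = [4,5] − [2,5] + [2,4],
  ∂[1,2,3] = [2,3] − [1,3] + [1,2].
As a 10×5 matrix over Z this has rank 5, with invariant factors (1,1,1,1,1).

From H_k ≅ ker(∂_k) / im(∂_{k+1}) we obtain:

  H_0: rank C_0 − rank ∂_1 = 5 − 4 = 1, and the invariant factors of ∂_1 are all 1, so H_0 ≅ Z.
  H_1: rank ker ∂_1 − rank ∂_2 = (10 − 4) − 5 = 1, and the invariant factors of ∂_2 are all 1, so H_1 ≅ Z.
  H_2: rank ker ∂_2 − rank ∂_3 = (5 − 5) − 0 = 0, and there is no ∂_3, so H_2 ≅ 0.

As a check, the Euler characteristic is 5 − 10 + 5 = 0, which agrees with 1 − 1 + 0 = 0.
(K is a triangulation of the Möbius band.)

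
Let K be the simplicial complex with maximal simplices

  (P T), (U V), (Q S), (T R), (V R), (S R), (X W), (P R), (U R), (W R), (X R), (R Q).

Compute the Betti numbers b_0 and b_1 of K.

We work with the vertex ordering P < Q < R < S < T < U < V < W < X. The simplices of K, each written with vertices in increasing order, are:

  0-simplices (9): P, Q, R, S, T, U, V, W, X
  1-simplices (12): PR, PT, QR, QS, RS, RT, RU, RV, RW, RX, UV, WX

Hence C_0 ≅ Z^9, C_1 ≅ Z^12.

Boundary ∂_1: C_1 → C_0 is given by ∂[p,q] = [q] − [p]. For instance
  ∂RU = U − R.
This gives a 9×12 integer matrix of rank 8; reducing to Smith normal form yields diagonal entries (1,1,1,1,1,1,1,1).

Computing H_k = (kernel of ∂_k) / (image of ∂_{k+1}):

  H_0: rank C_0 − rank ∂_1 = 9 − 8 = 1, and the invariant factors of ∂_1 are all 1, so H_0 = Z.
  H_1: rank ker ∂_1 − rank ∂_2 = (12 − 8) − 0 = 4, and there is no ∂_2, so H_1 = Z^4.

As a check, the Euler characteristic is 9 − 12 = -3, which agrees with 1 − 4 = -3.
(K is a triangulation of a wedge of 4 circles.)

Hence the Betti numbers are b_0 = 1, b_1 = 4.

b_0 = 1, b_1 = 4.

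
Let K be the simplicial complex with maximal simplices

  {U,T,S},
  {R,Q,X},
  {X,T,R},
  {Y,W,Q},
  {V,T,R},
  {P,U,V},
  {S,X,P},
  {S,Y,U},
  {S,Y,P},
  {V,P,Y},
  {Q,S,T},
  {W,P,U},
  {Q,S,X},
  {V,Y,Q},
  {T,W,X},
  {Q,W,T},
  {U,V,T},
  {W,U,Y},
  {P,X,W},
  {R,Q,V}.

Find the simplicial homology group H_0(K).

Fix the vertex order P < Q < R < S < T < U < V < W < X < Y and write every simplex with vertices in increasing order. Then dim K = 2 and the simplices of K are:

  0-simplices (10): P, Q, R, S, T, U, V, W, X, Y
  1-simplices (30): PS, PU, PV, PW, PX, PY, QR, QS, QT, QV, QW, QX, QY, RT, RV, RX, ST, SU, SX, SY, TU, TV, TW, TX, UV, UW, UY, VY, WX, WY
  2-simplices (20): PSX, PSY, PUV, PUW, PVY, PWX, QRV, QRX, QST, QSX, QTW, QVY, QWY, RTV, RTX, STU, SUY, TUV, TWX, UWY

Hence C_0 ≅ Z^10, C_1 ≅ Z^30, C_2 ≅ Z^20.

The boundary map ∂_1: C_1 → C_0 sends each edge [p,q] (with p < q) to q − p. For instance
  ∂TV = V − T.
The resulting 10×30 matrix has rank 9, and its Smith normal form has invariant factors (1,1,1,1,1,1,1,1,1).

Boundary ∂_2: C_2 → C_1 acts by ∂[p,q,r] = [q,r] − [p,r] + [p,q]. For instance
  ∂PVY = VY − PY + PV,
  ∂RTV = TV − RV + RT.
As a 30×20 matrix over Z this has rank 20, with invariant factors (1,1,1,1,1,1,1,1,1,1,1,1,1,1,1,1,1,1,1,2).

From H_k ≅ ker(∂_k) / im(∂_{k+1}) we obtain:

  H_0: rank C_0 − rank ∂_1 = 10 − 9 = 1, and the invariant factors of ∂_1 are all 1, so H_0 ≅ Z.

H_0 = Z.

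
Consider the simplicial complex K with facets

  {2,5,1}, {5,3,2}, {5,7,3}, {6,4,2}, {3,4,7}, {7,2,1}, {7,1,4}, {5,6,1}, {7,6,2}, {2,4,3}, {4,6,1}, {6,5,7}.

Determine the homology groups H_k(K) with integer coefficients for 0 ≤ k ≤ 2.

Order the vertices as 1 < 2 < 3 < 4 < 5 < 6 < 7. Listing each simplex with vertices in this order, K has dimension 2 with simplices:

  0-simplices (7): [1], [2], [3], [4], [5], [6], [7]
  1-simplices (18): [1,2], [1,4], [1,5], [1,6], [1,7], [2,3], [2,4], [2,5], [2,6], [2,7], [3,4], [3,5], [3,7], [4,6], [4,7], [5,6], [5,7], [6,7]
  2-simplices (12): [1,2,5], [1,2,7], [1,4,6], [1,4,7], [1,5,6], [2,3,4], [2,3,5], [2,4,6], [2,6,7], [3,4,7], [3,5,7], [5,6,7]

Hence C_0 ≅ Z^7, C_1 ≅ Z^18, C_2 ≅ Z^12.

∂_1: C_1 → C_0 is given by ∂[p,q] = [q] − [p]. For instance
  ∂[2,6] = [6] − [2].
As a 7×18 matrix over Z this has rank 6, with invariant factors (1,1,1,1,1,1).

The boundary map ∂_2: C_2 → C_1 maps a triangle to the signed sum of its edges. For instance
  ∂[2,4,6] = [4,6] − [2,6] + [2,4],
  ∂[1,2,5] = [2,5] − [1,5] + [1,2].
As a 18×12 matrix over Z this has rank 12, with invariant factors (1,1,1,1,1,1,1,1,1,1,1,2).

From H_k ≅ ker(∂_k) / im(∂_{k+1}) we obtain:

  H_0: rank C_0 − rank ∂_1 = 7 − 6 = 1, and the invariant factors of ∂_1 are all 1, so H_0 = Z.
  H_1: rank ker ∂_1 − rank ∂_2 = (18 − 6) − 12 = 0, and ∂_2 has invariant factor 2 > 1, so H_1 = Z/2Z.
  H_2: rank ker ∂_2 − rank ∂_3 = (12 − 12) − 0 = 0, and there is no ∂_3, so H_2 = 0.

(K is a triangulation of the real projective plane RP^2.)

H_0 ≅ Z,  H_1 ≅ Z/2Z,  H_2 = 0.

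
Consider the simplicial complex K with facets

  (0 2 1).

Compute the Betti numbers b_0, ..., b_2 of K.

b_0 = 1, b_1 = 0, b_2 = 0.

Order the vertices as 0 < 1 < 2. Listing each simplex with vertices in this order, K has dimension 2 with simplices:

  0-simplices (3): [0], [1], [2]
  1-simplices (3): [0,1], [0,2], [1,2]
  2-simplices (1): [0,1,2]

Hence C_0 ≅ Z^3, C_1 ≅ Z^3, C_2 ≅ Z^1.

The boundary map ∂_1: C_1 → C_0 sends each edge [p,q] (with p < q) to q − p.
The 3×3 boundary matrix has rank 2 and Smith normal form diag(1,1).

∂_2: C_2 → C_1 sends each 2-simplex [p,q,r] to [q,r] − [p,r] + [p,q]. For instance
  ∂[0,1,2] = [1,2] − [0,2] + [0,1].
As a 3×1 matrix over Z this has rank 1, with invariant factors (1).

Reading off H_k = ker ∂_k / im ∂_{k+1}:

  H_0: rank C_0 − rank ∂_1 = 3 − 2 = 1, and the invariant factors of ∂_1 are all 1, so H_0 ≅ Z.
  H_1: rank ker ∂_1 − rank ∂_2 = (3 − 2) − 1 = 0, and the invariant factors of ∂_2 are all 1, so H_1 ≅ 0.
  H_2: rank ker ∂_2 − rank ∂_3 = (1 − 1) − 0 = 0, and there is no ∂_3, so H_2 ≅ 0.

(K is a triangulation of the 2-simplex.)

Hence the Betti numbers are b_0 = 1, b_1 = 0, b_2 = 0.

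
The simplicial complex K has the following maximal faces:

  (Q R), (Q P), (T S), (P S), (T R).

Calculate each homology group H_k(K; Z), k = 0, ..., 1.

H_0 ≅ Z,  H_1 ≅ Z.

K has 5 vertices, 5 edges.
rank ∂_0 = 0, rank ∂_1 = 4 ⇒ b_0 = 5 − 0 − 4 = 1; all invariant factors of ∂_1 are 1 so no torsion. So H_0 ≅ Z.
rank ∂_1 = 4, rank ∂_2 = 0 ⇒ b_1 = 5 − 4 − 0 = 1. So H_1 ≅ Z.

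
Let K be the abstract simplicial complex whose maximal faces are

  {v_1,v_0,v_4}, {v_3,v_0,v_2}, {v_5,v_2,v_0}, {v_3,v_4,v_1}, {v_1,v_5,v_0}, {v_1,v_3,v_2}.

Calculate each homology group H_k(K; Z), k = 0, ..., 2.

K has 6 vertices, 12 edges, 6 triangles.
rank ∂_0 = 0, rank ∂_1 = 5 ⇒ b_0 = 6 − 0 − 5 = 1; all invariant factors of ∂_1 are 1 so no torsion. So H_0 ≅ Z.
rank ∂_1 = 5, rank ∂_2 = 6 ⇒ b_1 = 12 − 5 − 6 = 1; all invariant factors of ∂_2 are 1 so no torsion. So H_1 ≅ Z.
rank ∂_2 = 6, rank ∂_3 = 0 ⇒ b_2 = 6 − 6 − 0 = 0. So H_2 ≅ 0.

H_0 ≅ Z,  H_1 ≅ Z,  H_2 = 0.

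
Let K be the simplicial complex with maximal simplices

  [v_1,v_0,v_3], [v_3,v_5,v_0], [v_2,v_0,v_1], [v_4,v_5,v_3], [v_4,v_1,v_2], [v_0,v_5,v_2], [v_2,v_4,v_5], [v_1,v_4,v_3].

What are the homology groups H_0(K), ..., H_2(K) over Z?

We work with the vertex ordering v_0 < v_1 < v_2 < v_3 < v_4 < v_5. The simplices of K, each written with vertices in increasing order, are:

  0-simplices (6): [v_0], [v_1], [v_2], [v_3], [v_4], [v_5]
  1-simplices (12): [v_0,v_1], [v_0,v_2], [v_0,v_3], [v_0,v_5], [v_1,v_2], [v_1,v_3], [v_1,v_4], [v_2,v_4], [v_2,v_5], [v_3,v_4], [v_3,v_5], [v_4,v_5]
  2-simplices (8): [v_0,v_1,v_2], [v_0,v_1,v_3], [v_0,v_2,v_5], [v_0,v_3,v_5], [v_1,v_2,v_4], [v_1,v_3,v_4], [v_2,v_4,v_5], [v_3,v_4,v_5]

Hence C_0 ≅ Z^6, C_1 ≅ Z^12, C_2 ≅ Z^8.

The boundary map ∂_1: C_1 → C_0 maps an edge to its endpoints' difference, ∂[p,q] = q − p.
As a 6×12 matrix over Z this has rank 5, with invariant factors (1,1,1,1,1).

The boundary map ∂_2: C_2 → C_1 sends each 2-simplex [p,q,r] to [q,r] − [p,r] + [p,q]. For instance
  ∂[v_0,v_1,v_2] = [v_1,v_2] − [v_0,v_2] + [v_0,v_1],
  ∂[v_0,v_2,v_5] = [v_2,v_5] − [v_0,v_5] + [v_0,v_2].
The resulting 12×8 matrix has rank 7, and its Smith normal form has invariant factors (1,1,1,1,1,1,1).

Reading off H_k = ker ∂_k / im ∂_{k+1}:

  H_0: rank C_0 − rank ∂_1 = 6 − 5 = 1, and the invariant factors of ∂_1 are all 1, so H_0 ≅ Z.
  H_1: rank ker ∂_1 − rank ∂_2 = (12 − 5) − 7 = 0, and the invariant factors of ∂_2 are all 1, so H_1 ≅ 0.
  H_2: rank ker ∂_2 − rank ∂_3 = (8 − 7) − 0 = 1, and there is no ∂_3, so H_2 ≅ Z.

As a check, the Euler characteristic is 6 − 12 + 8 = 2, which agrees with 1 − 0 + 1 = 2.

H_0 ≅ Z,  H_1 = 0,  H_2 ≅ Z.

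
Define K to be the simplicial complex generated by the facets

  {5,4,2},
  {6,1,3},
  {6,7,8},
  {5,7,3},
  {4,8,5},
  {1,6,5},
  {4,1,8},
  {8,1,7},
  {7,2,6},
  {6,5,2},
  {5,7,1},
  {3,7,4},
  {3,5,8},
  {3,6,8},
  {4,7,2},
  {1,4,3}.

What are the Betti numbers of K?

K has 8 vertices, 24 edges, 16 triangles.
rank ∂_0 = 0, rank ∂_1 = 7 ⇒ b_0 = 8 − 0 − 7 = 1; all invariant factors of ∂_1 are 1 so no torsion. So H_0 = Z.
rank ∂_1 = 7, rank ∂_2 = 15 ⇒ b_1 = 24 − 7 − 15 = 2; all invariant factors of ∂_2 are 1 so no torsion. So H_1 = Z^2.
rank ∂_2 = 15, rank ∂_3 = 0 ⇒ b_2 = 16 − 15 − 0 = 1. So H_2 = Z.

b_0 = 1, b_1 = 2, b_2 = 1.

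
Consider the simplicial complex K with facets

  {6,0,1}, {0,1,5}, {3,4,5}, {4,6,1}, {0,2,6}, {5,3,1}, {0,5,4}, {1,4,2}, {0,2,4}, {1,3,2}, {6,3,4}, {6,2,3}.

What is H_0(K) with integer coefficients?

H_0 = Z.

K has 7 vertices, 18 edges, 12 triangles.
rank ∂_0 = 0, rank ∂_1 = 6 ⇒ b_0 = 7 − 0 − 6 = 1; all invariant factors of ∂_1 are 1 so no torsion. So H_0 = Z.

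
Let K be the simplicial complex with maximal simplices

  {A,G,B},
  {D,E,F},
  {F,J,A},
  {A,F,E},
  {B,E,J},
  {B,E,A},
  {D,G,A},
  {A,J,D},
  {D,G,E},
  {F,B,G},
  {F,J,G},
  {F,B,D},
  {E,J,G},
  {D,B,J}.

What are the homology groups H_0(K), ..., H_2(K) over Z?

Fix the vertex order A < B < D < E < F < G < J and write every simplex with vertices in increasing order. Then dim K = 2 and the simplices of K are:

  0-simplices (7): A, B, D, E, F, G, J
  1-simplices (21): AB, AD, AE, AF, AG, AJ, BD, BE, BF, BG, BJ, DE, DF, DG, DJ, EF, EG, EJ, FG, FJ, GJ
  2-simplices (14): ABE, ABG, ADG, ADJ, AEF, AFJ, BDF, BDJ, BEJ, BFG, DEF, DEG, EGJ, FGJ

Hence C_0 ≅ Z^7, C_1 ≅ Z^21, C_2 ≅ Z^14.

The boundary map ∂_1: C_1 → C_0 maps an edge to its endpoints' difference, ∂[p,q] = q − p.
The resulting 7×21 matrix has rank 6, and its Smith normal form has invariant factors (1,1,1,1,1,1).

∂_2: C_2 → C_1 acts by ∂[p,q,r] = [q,r] − [p,r] + [p,q]. For instance
  ∂ABE = BE − AE + AB,
  ∂FGJ = GJ − FJ + FG.
The 21×14 boundary matrix has rank 13 and Smith normal form diag(1,1,1,1,1,1,1,1,1,1,1,1,1).

Now H_k = ker ∂_k / im ∂_{k+1}, so:

  H_0: rank C_0 − rank ∂_1 = 7 − 6 = 1, and the invariant factors of ∂_1 are all 1, so H_0 ≅ Z.
  H_1: rank ker ∂_1 − rank ∂_2 = (21 − 6) − 13 = 2, and the invariant factors of ∂_2 are all 1, so H_1 ≅ Z^2.
  H_2: rank ker ∂_2 − rank ∂_3 = (14 − 13) − 0 = 1, and there is no ∂_3, so H_2 ≅ Z.

H_0 = Z,  H_1 = Z^2,  H_2 = Z.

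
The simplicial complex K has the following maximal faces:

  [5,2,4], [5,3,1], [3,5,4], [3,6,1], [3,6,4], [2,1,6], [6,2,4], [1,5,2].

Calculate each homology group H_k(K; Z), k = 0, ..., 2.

H_0 ≅ Z,  H_1 = 0,  H_2 ≅ Z.

Take the total order 1 < 2 < 3 < 4 < 5 < 6 on the vertex set. Then K (dimension 2) consists of the simplices:

  0-simplices (6): [1], [2], [3], [4], [5], [6]
  1-simplices (12): [1,2], [1,3], [1,5], [1,6], [2,4], [2,5], [2,6], [3,4], [3,5], [3,6], [4,5], [4,6]
  2-simplices (8): [1,2,5], [1,2,6], [1,3,5], [1,3,6], [2,4,5], [2,4,6], [3,4,5], [3,4,6]

giving chain groups C_0 ≅ Z^6, C_1 ≅ Z^12, C_2 ≅ Z^8.

∂_1: C_1 → C_0 sends each edge [p,q] (with p < q) to q − p. For instance
  ∂[2,5] = [5] − [2].
The 6×12 boundary matrix has rank 5 and Smith normal form diag(1,1,1,1,1).

∂_2: C_2 → C_1 acts by ∂[p,q,r] = [q,r] − [p,r] + [p,q]. For instance
  ∂[2,4,6] = [4,6] − [2,6] + [2,4],
  ∂[3,4,5] = [4,5] − [3,5] + [3,4].
The 12×8 boundary matrix has rank 7 and Smith normal form diag(1,1,1,1,1,1,1).

Reading off H_k = ker ∂_k / im ∂_{k+1}:

  H_0: rank C_0 − rank ∂_1 = 6 − 5 = 1, and the invariant factors of ∂_1 are all 1, so H_0 = Z.
  H_1: rank ker ∂_1 − rank ∂_2 = (12 − 5) − 7 = 0, and the invariant factors of ∂_2 are all 1, so H_1 = 0.
  H_2: rank ker ∂_2 − rank ∂_3 = (8 − 7) − 0 = 1, and there is no ∂_3, so H_2 = Z.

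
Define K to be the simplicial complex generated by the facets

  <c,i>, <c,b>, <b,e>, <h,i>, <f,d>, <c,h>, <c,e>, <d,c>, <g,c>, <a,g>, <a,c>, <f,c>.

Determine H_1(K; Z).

Take the total order a < b < c < d < e < f < g < h < i on the vertex set. Then K (dimension 1) consists of the simplices:

  0-simplices (9): a, b, c, d, e, f, g, h, i
  1-simplices (12): ac, ag, bc, be, cd, ce, cf, cg, ch, ci, df, hi

Hence C_0 ≅ Z^9, C_1 ≅ Z^12.

The boundary map ∂_1: C_1 → C_0 maps an edge to its endpoints' difference, ∂[p,q] = q − p.
The resulting 9×12 matrix has rank 8, and its Smith normal form has invariant factors (1,1,1,1,1,1,1,1).

Reading off H_k = ker ∂_k / im ∂_{k+1}:

  H_1: rank ker ∂_1 − rank ∂_2 = (12 − 8) − 0 = 4, and there is no ∂_2, so H_1 = Z^4.

H_1 ≅ Z^4.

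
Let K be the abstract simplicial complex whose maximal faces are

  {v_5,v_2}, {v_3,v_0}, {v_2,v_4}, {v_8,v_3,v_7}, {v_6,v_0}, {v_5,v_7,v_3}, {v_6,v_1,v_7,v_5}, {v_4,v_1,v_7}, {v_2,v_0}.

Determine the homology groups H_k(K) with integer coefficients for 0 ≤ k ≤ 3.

Take the total order v_0 < v_1 < v_2 < v_3 < v_4 < v_5 < v_6 < v_7 < v_8 on the vertex set. Then K (dimension 3) consists of the simplices:

  0-simplices (9): [v_0], [v_1], [v_2], [v_3], [v_4], [v_5], [v_6], [v_7], [v_8]
  1-simplices (17): (17 of them)
  2-simplices (7): [v_1,v_4,v_7], [v_1,v_5,v_6], [v_1,v_5,v_7], [v_1,v_6,v_7], [v_3,v_5,v_7], [v_3,v_7,v_8], [v_5,v_6,v_7]
  3-simplices (1): [v_1,v_5,v_6,v_7]

Hence C_0 ≅ Z^9, C_1 ≅ Z^17, C_2 ≅ Z^7, C_3 ≅ Z^1.

∂_1: C_1 → C_0 sends each edge [p,q] (with p < q) to q − p.
This gives a 9×17 integer matrix of rank 8; reducing to Smith normal form yields diagonal entries (1,1,1,1,1,1,1,1).

Boundary ∂_2: C_2 → C_1 acts by ∂[p,q,r] = [q,r] − [p,r] + [p,q]. For instance
  ∂[v_1,v_5,v_6] = [v_5,v_6] − [v_1,v_6] + [v_1,v_5],
  ∂[v_1,v_4,v_7] = [v_4,v_7] − [v_1,v_7] + [v_1,v_4].
The resulting 17×7 matrix has rank 6, and its Smith normal form has invariant factors (1,1,1,1,1,1).

∂_3: C_3 → C_2 sends each 3-simplex σ to the alternating sum Σ_i (−1)^i (σ with its i-th vertex removed). For instance
  ∂[v_1,v_5,v_6,v_7] = [v_5,v_6,v_7] − [v_1,v_6,v_7] + [v_1,v_5,v_7] − [v_1,v_5,v_6].
As a 7×1 matrix over Z this has rank 1, with invariant factors (1).

Computing H_k = (kernel of ∂_k) / (image of ∂_{k+1}):

  H_0: rank C_0 − rank ∂_1 = 9 − 8 = 1, and the invariant factors of ∂_1 are all 1, so H_0 ≅ Z.
  H_1: rank ker ∂_1 − rank ∂_2 = (17 − 8) − 6 = 3, and the invariant factors of ∂_2 are all 1, so H_1 ≅ Z^3.
  H_2: rank ker ∂_2 − rank ∂_3 = (7 − 6) − 1 = 0, and the invariant factors of ∂_3 are all 1, so H_2 ≅ 0.
  H_3: rank ker ∂_3 − rank ∂_4 = (1 − 1) − 0 = 0, and there is no ∂_4, so H_3 ≅ 0.

H_0 ≅ Z,  H_1 ≅ Z^3,  H_2 = 0,  H_3 = 0.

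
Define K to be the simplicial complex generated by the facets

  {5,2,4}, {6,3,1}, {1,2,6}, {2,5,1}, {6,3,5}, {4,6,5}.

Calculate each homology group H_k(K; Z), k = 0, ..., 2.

H_0 = Z,  H_1 = Z,  H_2 = 0.

K has 6 vertices, 12 edges, 6 triangles.
rank ∂_0 = 0, rank ∂_1 = 5 ⇒ b_0 = 6 − 0 − 5 = 1; all invariant factors of ∂_1 are 1 so no torsion. So H_0 ≅ Z.
rank ∂_1 = 5, rank ∂_2 = 6 ⇒ b_1 = 12 − 5 − 6 = 1; all invariant factors of ∂_2 are 1 so no torsion. So H_1 ≅ Z.
rank ∂_2 = 6, rank ∂_3 = 0 ⇒ b_2 = 6 − 6 − 0 = 0. So H_2 ≅ 0.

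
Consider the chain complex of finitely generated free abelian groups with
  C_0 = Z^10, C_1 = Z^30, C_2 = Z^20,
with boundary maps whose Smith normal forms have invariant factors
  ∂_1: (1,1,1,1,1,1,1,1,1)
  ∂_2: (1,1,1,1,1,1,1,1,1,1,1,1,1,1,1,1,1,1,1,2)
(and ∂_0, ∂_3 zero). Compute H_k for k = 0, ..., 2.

H_0: b_0 = 10 − 0 − 9 = 1; torsion from ∂_1 factors > 1: none. So H_0 ≅ Z.
H_1: b_1 = 30 − 9 − 20 = 1; torsion from ∂_2 factors > 1: [2]. So H_1 ≅ Z ⊕ Z/2.
H_2: b_2 = 20 − 20 − 0 = 0; torsion from ∂_3 factors > 1: none. So H_2 ≅ 0.

H_0 ≅ Z,  H_1 ≅ Z ⊕ Z/2,  H_2 = 0.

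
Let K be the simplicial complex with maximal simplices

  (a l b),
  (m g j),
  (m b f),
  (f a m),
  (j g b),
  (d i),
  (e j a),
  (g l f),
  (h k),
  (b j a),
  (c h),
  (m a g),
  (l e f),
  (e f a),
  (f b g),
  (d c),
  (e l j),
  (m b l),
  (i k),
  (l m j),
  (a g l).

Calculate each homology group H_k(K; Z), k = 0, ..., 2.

Fix the vertex order a < b < c < d < e < f < g < h < i < j < k < l < m and write every simplex with vertices in increasing order. Then dim K = 2 and the simplices of K are:

  0-simplices (13): a, b, c, d, e, f, g, h, i, j, k, l, m
  1-simplices (29): ab, ae, af, ag, aj, al, am, bf, bg, bj, bl, bm, cd, ch, di, ef, ej, el, fg, fl, fm, gj, gl, gm, hk, ik, jl, jm, lm
  2-simplices (16): abj, abl, aef, aej, afm, agl, agm, bfg, bfm, bgj, blm, efl, ejl, fgl, gjm, jlm

Hence C_0 ≅ Z^13, C_1 ≅ Z^29, C_2 ≅ Z^16.

The boundary map ∂_1: C_1 → C_0 sends each edge [p,q] (with p < q) to q − p. For instance
  ∂ab = b − a.
This gives a 13×29 integer matrix of rank 11; reducing to Smith normal form yields diagonal entries (1,1,1,1,1,1,1,1,1,1,1).

∂_2: C_2 → C_1 sends each 2-simplex [p,q,r] to [q,r] − [p,r] + [p,q]. For instance
  ∂agm = gm − am + ag,
  ∂blm = lm − bm + bl.
This gives a 29×16 integer matrix of rank 15; reducing to Smith normal form yields diagonal entries (1,1,1,1,1,1,1,1,1,1,1,1,1,1,1).

Computing H_k = (kernel of ∂_k) / (image of ∂_{k+1}):

  H_0: rank C_0 − rank ∂_1 = 13 − 11 = 2, and the invariant factors of ∂_1 are all 1, so H_0 ≅ Z^2.
  H_1: rank ker ∂_1 − rank ∂_2 = (29 − 11) − 15 = 3, and the invariant factors of ∂_2 are all 1, so H_1 ≅ Z^3.
  H_2: rank ker ∂_2 − rank ∂_3 = (16 − 15) − 0 = 1, and there is no ∂_3, so H_2 ≅ Z.

As a check, the Euler characteristic is 13 − 29 + 16 = 0, which agrees with 2 − 3 + 1 = 0.
(K is a triangulation of the disjoint union of the circle S^1 and the torus T^2.)

H_0 ≅ Z^2,  H_1 ≅ Z^3,  H_2 ≅ Z.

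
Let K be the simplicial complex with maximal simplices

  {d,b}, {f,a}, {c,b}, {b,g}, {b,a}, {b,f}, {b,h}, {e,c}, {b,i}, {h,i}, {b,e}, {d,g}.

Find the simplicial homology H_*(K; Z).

Fix the vertex order a < b < c < d < e < f < g < h < i and write every simplex with vertices in increasing order. Then dim K = 1 and the simplices of K are:

  0-simplices (9): a, b, c, d, e, f, g, h, i
  1-simplices (12): ab, af, bc, bd, be, bf, bg, bh, bi, ce, dg, hi

Hence C_0 ≅ Z^9, C_1 ≅ Z^12.

Boundary ∂_1: C_1 → C_0 is given by ∂[p,q] = [q] − [p]. For instance
  ∂hi = i − h.
The 9×12 boundary matrix has rank 8 and Smith normal form diag(1,1,1,1,1,1,1,1).

Computing H_k = (kernel of ∂_k) / (image of ∂_{k+1}):

  H_0: rank C_0 − rank ∂_1 = 9 − 8 = 1, and the invariant factors of ∂_1 are all 1, so H_0 ≅ Z.
  H_1: rank ker ∂_1 − rank ∂_2 = (12 − 8) − 0 = 4, and there is no ∂_2, so H_1 ≅ Z^4.

(K is a triangulation of a wedge of 4 circles.)

H_0 = Z,  H_1 = Z^4.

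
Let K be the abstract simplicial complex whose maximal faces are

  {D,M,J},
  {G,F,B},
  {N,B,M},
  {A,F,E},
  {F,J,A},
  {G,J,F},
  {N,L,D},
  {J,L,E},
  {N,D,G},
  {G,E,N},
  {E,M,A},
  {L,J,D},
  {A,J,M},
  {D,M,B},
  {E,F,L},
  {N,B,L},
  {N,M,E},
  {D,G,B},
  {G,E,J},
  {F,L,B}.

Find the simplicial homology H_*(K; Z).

Order the vertices as A < B < D < E < F < G < J < L < M < N. Listing each simplex with vertices in this order, K has dimension 2 with simplices:

  0-simplices (10): A, B, D, E, F, G, J, L, M, N
  1-simplices (30): AE, AF, AJ, AM, BD, BF, BG, BL, BM, BN, DG, DJ, DL, DM, DN, EF, EG, EJ, EL, EM, EN, FG, FJ, FL, GJ, GN, JL, JM, LN, MN
  2-simplices (20): AEF, AEM, AFJ, AJM, BDG, BDM, BFG, BFL, BLN, BMN, DGN, DJL, DJM, DLN, EFL, EGJ, EGN, EJL, EMN, FGJ

Hence C_0 ≅ Z^10, C_1 ≅ Z^30, C_2 ≅ Z^20.

Boundary ∂_1: C_1 → C_0 is given by ∂[p,q] = [q] − [p]. For instance
  ∂JL = L − J.
The 10×30 boundary matrix has rank 9 and Smith normal form diag(1,1,1,1,1,1,1,1,1).

Boundary ∂_2: C_2 → C_1 sends each 2-simplex [p,q,r] to [q,r] − [p,r] + [p,q]. For instance
  ∂BDM = DM − BM + BD,
  ∂DJM = JM − DM + DJ.
As a 30×20 matrix over Z this has rank 20, with invariant factors (1,1,1,1,1,1,1,1,1,1,1,1,1,1,1,1,1,1,1,2).

Reading off H_k = ker ∂_k / im ∂_{k+1}:

  H_0: rank C_0 − rank ∂_1 = 10 − 9 = 1, and the invariant factors of ∂_1 are all 1, so H_0 ≅ Z.
  H_1: rank ker ∂_1 − rank ∂_2 = (30 − 9) − 20 = 1, and ∂_2 has invariant factor 2 > 1, so H_1 ≅ Z ⊕ Z/2.
  H_2: rank ker ∂_2 − rank ∂_3 = (20 − 20) − 0 = 0, and there is no ∂_3, so H_2 ≅ 0.

H_0 = Z,  H_1 = Z ⊕ Z/2,  H_2 = 0.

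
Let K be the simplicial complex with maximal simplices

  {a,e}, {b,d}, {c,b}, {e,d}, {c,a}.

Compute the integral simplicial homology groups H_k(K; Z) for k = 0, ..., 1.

Order the vertices as a < b < c < d < e. Listing each simplex with vertices in this order, K has dimension 1 with simplices:

  0-simplices (5): a, b, c, d, e
  1-simplices (5): ac, ae, bc, bd, de

so the chain groups are C_0 ≅ Z^5, C_1 ≅ Z^5.

The boundary map ∂_1: C_1 → C_0 sends each edge [p,q] (with p < q) to q − p.
The resulting 5×5 matrix has rank 4, and its Smith normal form has invariant factors (1,1,1,1).

Now H_k = ker ∂_k / im ∂_{k+1}, so:

  H_0: rank C_0 − rank ∂_1 = 5 − 4 = 1, and the invariant factors of ∂_1 are all 1, so H_0 ≅ Z.
  H_1: rank ker ∂_1 − rank ∂_2 = (5 − 4) − 0 = 1, and there is no ∂_2, so H_1 ≅ Z.

H_0 ≅ Z,  H_1 ≅ Z.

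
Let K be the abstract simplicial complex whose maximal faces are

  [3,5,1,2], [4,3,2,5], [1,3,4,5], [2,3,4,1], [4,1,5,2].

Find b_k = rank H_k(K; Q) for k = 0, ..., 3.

b_0 = 1, b_1 = 0, b_2 = 0, b_3 = 1.

K has 5 vertices, 10 edges, 10 triangles, 5 3-simplices.
rank ∂_0 = 0, rank ∂_1 = 4 ⇒ b_0 = 5 − 0 − 4 = 1; all invariant factors of ∂_1 are 1 so no torsion. So H_0 ≅ Z.
rank ∂_1 = 4, rank ∂_2 = 6 ⇒ b_1 = 10 − 4 − 6 = 0; all invariant factors of ∂_2 are 1 so no torsion. So H_1 ≅ 0.
rank ∂_2 = 6, rank ∂_3 = 4 ⇒ b_2 = 10 − 6 − 4 = 0; all invariant factors of ∂_3 are 1 so no torsion. So H_2 ≅ 0.
rank ∂_3 = 4, rank ∂_4 = 0 ⇒ b_3 = 5 − 4 − 0 = 1. So H_3 ≅ Z.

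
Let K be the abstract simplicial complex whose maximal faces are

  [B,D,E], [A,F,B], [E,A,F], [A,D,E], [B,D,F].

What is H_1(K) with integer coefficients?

H_1 ≅ Z.

Order the vertices as A < B < D < E < F. Listing each simplex with vertices in this order, K has dimension 2 with simplices:

  0-simplices (5): A, B, D, E, F
  1-simplices (10): AB, AD, AE, AF, BD, BE, BF, DE, DF, EF
  2-simplices (5): ABF, ADE, AEF, BDE, BDF

giving chain groups C_0 ≅ Z^5, C_1 ≅ Z^10, C_2 ≅ Z^5.

Boundary ∂_1: C_1 → C_0 is given by ∂[p,q] = [q] − [p]. For instance
  ∂AB = B − A.
The resulting 5×10 matrix has rank 4, and its Smith normal form has invariant factors (1,1,1,1).

The boundary map ∂_2: C_2 → C_1 maps a triangle to the signed sum of its edges. For instance
  ∂AEF = EF − AF + AE,
  ∂BDF = DF − BF + BD.
The resulting 10×5 matrix has rank 5, and its Smith normal form has invariant factors (1,1,1,1,1).

Reading off H_k = ker ∂_k / im ∂_{k+1}:

  H_1: rank ker ∂_1 − rank ∂_2 = (10 − 4) − 5 = 1, and the invariant factors of ∂_2 are all 1, so H_1 ≅ Z.

(K is a triangulation of the Möbius band.)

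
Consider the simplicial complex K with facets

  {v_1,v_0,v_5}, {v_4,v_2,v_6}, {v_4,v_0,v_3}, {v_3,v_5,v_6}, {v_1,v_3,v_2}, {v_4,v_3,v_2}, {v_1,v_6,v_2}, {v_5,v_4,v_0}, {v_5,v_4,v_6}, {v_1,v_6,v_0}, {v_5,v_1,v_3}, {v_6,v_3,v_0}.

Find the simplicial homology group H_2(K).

H_2 ≅ 0.

Take the total order v_0 < v_1 < v_2 < v_3 < v_4 < v_5 < v_6 on the vertex set. Then K (dimension 2) consists of the simplices:

  0-simplices (7): [v_0], [v_1], [v_2], [v_3], [v_4], [v_5], [v_6]
  1-simplices (18): (18 of them)
  2-simplices (12): (12 of them)

Hence C_0 ≅ Z^7, C_1 ≅ Z^18, C_2 ≅ Z^12.

Boundary ∂_1: C_1 → C_0 maps an edge to its endpoints' difference, ∂[p,q] = q − p.
The resulting 7×18 matrix has rank 6, and its Smith normal form has invariant factors (1,1,1,1,1,1).

The boundary map ∂_2: C_2 → C_1 maps a triangle to the signed sum of its edges. For instance
  ∂[v_1,v_3,v_5] = [v_3,v_5] − [v_1,v_5] + [v_1,v_3],
  ∂[v_0,v_4,v_5] = [v_4,v_5] − [v_0,v_5] + [v_0,v_4].
The resulting 18×12 matrix has rank 12, and its Smith normal form has invariant factors (1,1,1,1,1,1,1,1,1,1,1,2).

Reading off H_k = ker ∂_k / im ∂_{k+1}:

  H_2: rank ker ∂_2 − rank ∂_3 = (12 − 12) − 0 = 0, and there is no ∂_3, so H_2 ≅ 0.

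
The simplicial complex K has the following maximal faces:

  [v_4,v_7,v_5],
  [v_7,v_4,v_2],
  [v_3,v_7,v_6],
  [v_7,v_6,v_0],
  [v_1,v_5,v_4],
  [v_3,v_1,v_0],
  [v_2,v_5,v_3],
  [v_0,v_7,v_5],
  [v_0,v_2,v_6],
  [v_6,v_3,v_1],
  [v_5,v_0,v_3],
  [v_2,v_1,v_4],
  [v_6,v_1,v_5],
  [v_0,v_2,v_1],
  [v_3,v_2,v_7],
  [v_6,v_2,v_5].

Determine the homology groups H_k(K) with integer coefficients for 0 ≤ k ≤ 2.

H_0 = Z,  H_1 = Z^2,  H_2 = Z.

We work with the vertex ordering v_0 < v_1 < v_2 < v_3 < v_4 < v_5 < v_6 < v_7. The simplices of K, each written with vertices in increasing order, are:

  0-simplices (8): [v_0], [v_1], [v_2], [v_3], [v_4], [v_5], [v_6], [v_7]
  1-simplices (24): (24 of them)
  2-simplices (16): (16 of them)

so the chain groups are C_0 ≅ Z^8, C_1 ≅ Z^24, C_2 ≅ Z^16.

∂_1: C_1 → C_0 sends each edge [p,q] (with p < q) to q − p. For instance
  ∂[v_4,v_5] = [v_5] − [v_4].
This gives a 8×24 integer matrix of rank 7; reducing to Smith normal form yields diagonal entries (1,1,1,1,1,1,1).

∂_2: C_2 → C_1 acts by ∂[p,q,r] = [q,r] − [p,r] + [p,q]. For instance
  ∂[v_0,v_5,v_7] = [v_5,v_7] − [v_0,v_7] + [v_0,v_5],
  ∂[v_1,v_5,v_6] = [v_5,v_6] − [v_1,v_6] + [v_1,v_5].
As a 24×16 matrix over Z this has rank 15, with invariant factors (1,1,1,1,1,1,1,1,1,1,1,1,1,1,1).

Computing H_k = (kernel of ∂_k) / (image of ∂_{k+1}):

  H_0: rank C_0 − rank ∂_1 = 8 − 7 = 1, and the invariant factors of ∂_1 are all 1, so H_0 ≅ Z.
  H_1: rank ker ∂_1 − rank ∂_2 = (24 − 7) − 15 = 2, and the invariant factors of ∂_2 are all 1, so H_1 ≅ Z^2.
  H_2: rank ker ∂_2 − rank ∂_3 = (16 − 15) − 0 = 1, and there is no ∂_3, so H_2 ≅ Z.

(K is a triangulation of the torus T^2.)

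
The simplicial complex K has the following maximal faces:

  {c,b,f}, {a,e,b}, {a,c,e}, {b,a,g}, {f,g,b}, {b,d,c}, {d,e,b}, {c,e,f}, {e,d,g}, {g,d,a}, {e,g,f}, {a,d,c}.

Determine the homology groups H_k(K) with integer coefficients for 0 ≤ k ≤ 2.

We work with the vertex ordering a < b < c < d < e < f < g. The simplices of K, each written with vertices in increasing order, are:

  0-simplices (7): a, b, c, d, e, f, g
  1-simplices (18): ab, ac, ad, ae, ag, bc, bd, be, bf, bg, cd, ce, cf, de, dg, ef, eg, fg
  2-simplices (12): abe, abg, acd, ace, adg, bcd, bcf, bde, bfg, cef, deg, efg

so the chain groups are C_0 ≅ Z^7, C_1 ≅ Z^18, C_2 ≅ Z^12.

∂_1: C_1 → C_0 maps an edge to its endpoints' difference, ∂[p,q] = q − p. For instance
  ∂ab = b − a.
This gives a 7×18 integer matrix of rank 6; reducing to Smith normal form yields diagonal entries (1,1,1,1,1,1).

Boundary ∂_2: C_2 → C_1 maps a triangle to the signed sum of its edges. For instance
  ∂bcd = cd − bd + bc,
  ∂bcf = cf − bf + bc.
The 18×12 boundary matrix has rank 12 and Smith normal form diag(1,1,1,1,1,1,1,1,1,1,1,2).

Computing H_k = (kernel of ∂_k) / (image of ∂_{k+1}):

  H_0: rank C_0 − rank ∂_1 = 7 − 6 = 1, and the invariant factors of ∂_1 are all 1, so H_0 ≅ Z.
  H_1: rank ker ∂_1 − rank ∂_2 = (18 − 6) − 12 = 0, and ∂_2 has invariant factor 2 > 1, so H_1 ≅ Z_2.
  H_2: rank ker ∂_2 − rank ∂_3 = (12 − 12) − 0 = 0, and there is no ∂_3, so H_2 ≅ 0.

As a check, the Euler characteristic is 7 − 18 + 12 = 1, which agrees with 1 − 0 + 0 = 1.

H_0 = Z,  H_1 = Z_2,  H_2 = 0.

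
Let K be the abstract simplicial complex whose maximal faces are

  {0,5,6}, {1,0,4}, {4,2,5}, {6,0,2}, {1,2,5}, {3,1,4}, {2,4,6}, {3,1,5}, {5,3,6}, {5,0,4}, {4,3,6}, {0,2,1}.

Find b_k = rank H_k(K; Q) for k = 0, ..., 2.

Take the total order 0 < 1 < 2 < 3 < 4 < 5 < 6 on the vertex set. Then K (dimension 2) consists of the simplices:

  0-simplices (7): [0], [1], [2], [3], [4], [5], [6]
  1-simplices (18): [0,1], [0,2], [0,4], [0,5], [0,6], [1,2], [1,3], [1,4], [1,5], [2,4], [2,5], [2,6], [3,4], [3,5], [3,6], [4,5], [4,6], [5,6]
  2-simplices (12): [0,1,2], [0,1,4], [0,2,6], [0,4,5], [0,5,6], [1,2,5], [1,3,4], [1,3,5], [2,4,5], [2,4,6], [3,4,6], [3,5,6]

Hence C_0 ≅ Z^7, C_1 ≅ Z^18, C_2 ≅ Z^12.

Boundary ∂_1: C_1 → C_0 maps an edge to its endpoints' difference, ∂[p,q] = q − p. For instance
  ∂[1,5] = [5] − [1].
The 7×18 boundary matrix has rank 6 and Smith normal form diag(1,1,1,1,1,1).

The boundary map ∂_2: C_2 → C_1 maps a triangle to the signed sum of its edges. For instance
  ∂[3,5,6] = [5,6] − [3,6] + [3,5],
  ∂[2,4,6] = [4,6] − [2,6] + [2,4].
As a 18×12 matrix over Z this has rank 12, with invariant factors (1,1,1,1,1,1,1,1,1,1,1,2).

Now H_k = ker ∂_k / im ∂_{k+1}, so:

  H_0: rank C_0 − rank ∂_1 = 7 − 6 = 1, and the invariant factors of ∂_1 are all 1, so H_0 = Z.
  H_1: rank ker ∂_1 − rank ∂_2 = (18 − 6) − 12 = 0, and ∂_2 has invariant factor 2 > 1, so H_1 = Z/2Z.
  H_2: rank ker ∂_2 − rank ∂_3 = (12 − 12) − 0 = 0, and there is no ∂_3, so H_2 = 0.

Hence the Betti numbers are b_0 = 1, b_1 = 0, b_2 = 0.

b_0 = 1, b_1 = 0, b_2 = 0.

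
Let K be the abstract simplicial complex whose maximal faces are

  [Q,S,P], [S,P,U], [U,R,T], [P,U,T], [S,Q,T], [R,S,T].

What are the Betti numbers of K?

b_0 = 1, b_1 = 1, b_2 = 0.

Take the total order P < Q < R < S < T < U on the vertex set. Then K (dimension 2) consists of the simplices:

  0-simplices (6): P, Q, R, S, T, U
  1-simplices (12): PQ, PS, PT, PU, QS, QT, RS, RT, RU, ST, SU, TU
  2-simplices (6): PQS, PSU, PTU, QST, RST, RTU

Hence C_0 ≅ Z^6, C_1 ≅ Z^12, C_2 ≅ Z^6.

The boundary map ∂_1: C_1 → C_0 is given by ∂[p,q] = [q] − [p].
The resulting 6×12 matrix has rank 5, and its Smith normal form has invariant factors (1,1,1,1,1).

The boundary map ∂_2: C_2 → C_1 sends each 2-simplex [p,q,r] to [q,r] − [p,r] + [p,q]. For instance
  ∂RTU = TU − RU + RT,
  ∂PSU = SU − PU + PS.
The 12×6 boundary matrix has rank 6 and Smith normal form diag(1,1,1,1,1,1).

Now H_k = ker ∂_k / im ∂_{k+1}, so:

  H_0: rank C_0 − rank ∂_1 = 6 − 5 = 1, and the invariant factors of ∂_1 are all 1, so H_0 ≅ Z.
  H_1: rank ker ∂_1 − rank ∂_2 = (12 − 5) − 6 = 1, and the invariant factors of ∂_2 are all 1, so H_1 ≅ Z.
  H_2: rank ker ∂_2 − rank ∂_3 = (6 − 6) − 0 = 0, and there is no ∂_3, so H_2 ≅ 0.

As a check, the Euler characteristic is 6 − 12 + 6 = 0, which agrees with 1 − 1 + 0 = 0.

Hence the Betti numbers are b_0 = 1, b_1 = 1, b_2 = 0.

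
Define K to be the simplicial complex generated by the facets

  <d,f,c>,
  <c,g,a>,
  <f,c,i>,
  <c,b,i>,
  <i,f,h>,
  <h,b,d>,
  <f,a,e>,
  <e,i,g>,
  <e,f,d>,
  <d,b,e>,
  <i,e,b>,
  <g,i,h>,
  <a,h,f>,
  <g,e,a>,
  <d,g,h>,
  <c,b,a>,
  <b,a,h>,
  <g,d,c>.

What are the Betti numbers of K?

K has 9 vertices, 27 edges, 18 triangles.
rank ∂_0 = 0, rank ∂_1 = 8 ⇒ b_0 = 9 − 0 − 8 = 1; all invariant factors of ∂_1 are 1 so no torsion. So H_0 ≅ Z.
rank ∂_1 = 8, rank ∂_2 = 17 ⇒ b_1 = 27 − 8 − 17 = 2; all invariant factors of ∂_2 are 1 so no torsion. So H_1 ≅ Z^2.
rank ∂_2 = 17, rank ∂_3 = 0 ⇒ b_2 = 18 − 17 − 0 = 1. So H_2 ≅ Z.

b_0 = 1, b_1 = 2, b_2 = 1.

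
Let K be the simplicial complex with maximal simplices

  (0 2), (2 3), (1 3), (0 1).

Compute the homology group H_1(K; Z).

H_1 ≅ Z.

Order the vertices as 0 < 1 < 2 < 3. Listing each simplex with vertices in this order, K has dimension 1 with simplices:

  0-simplices (4): [0], [1], [2], [3]
  1-simplices (4): [0,1], [0,2], [1,3], [2,3]

giving chain groups C_0 ≅ Z^4, C_1 ≅ Z^4.

Boundary ∂_1: C_1 → C_0 maps an edge to its endpoints' difference, ∂[p,q] = q − p.
The 4×4 boundary matrix has rank 3 and Smith normal form diag(1,1,1).

Reading off H_k = ker ∂_k / im ∂_{k+1}:

  H_1: rank ker ∂_1 − rank ∂_2 = (4 − 3) − 0 = 1, and there is no ∂_2, so H_1 ≅ Z.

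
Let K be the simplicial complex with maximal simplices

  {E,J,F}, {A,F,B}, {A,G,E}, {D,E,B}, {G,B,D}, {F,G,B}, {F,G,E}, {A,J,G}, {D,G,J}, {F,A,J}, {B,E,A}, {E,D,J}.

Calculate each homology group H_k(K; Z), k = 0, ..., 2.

H_0 ≅ Z,  H_1 ≅ Z/2Z,  H_2 = 0.

Order the vertices as A < B < D < E < F < G < J. Listing each simplex with vertices in this order, K has dimension 2 with simplices:

  0-simplices (7): A, B, D, E, F, G, J
  1-simplices (18): AB, AE, AF, AG, AJ, BD, BE, BF, BG, DE, DG, DJ, EF, EG, EJ, FG, FJ, GJ
  2-simplices (12): ABE, ABF, AEG, AFJ, AGJ, BDE, BDG, BFG, DEJ, DGJ, EFG, EFJ

so the chain groups are C_0 ≅ Z^7, C_1 ≅ Z^18, C_2 ≅ Z^12.

∂_1: C_1 → C_0 sends each edge [p,q] (with p < q) to q − p.
The 7×18 boundary matrix has rank 6 and Smith normal form diag(1,1,1,1,1,1).

The boundary map ∂_2: C_2 → C_1 sends each 2-simplex [p,q,r] to [q,r] − [p,r] + [p,q]. For instance
  ∂BFG = FG − BG + BF,
  ∂BDE = DE − BE + BD.
The resulting 18×12 matrix has rank 12, and its Smith normal form has invariant factors (1,1,1,1,1,1,1,1,1,1,1,2).

Now H_k = ker ∂_k / im ∂_{k+1}, so:

  H_0: rank C_0 − rank ∂_1 = 7 − 6 = 1, and the invariant factors of ∂_1 are all 1, so H_0 = Z.
  H_1: rank ker ∂_1 − rank ∂_2 = (18 − 6) − 12 = 0, and ∂_2 has invariant factor 2 > 1, so H_1 = Z/2Z.
  H_2: rank ker ∂_2 − rank ∂_3 = (12 − 12) − 0 = 0, and there is no ∂_3, so H_2 = 0.

As a check, the Euler characteristic is 7 − 18 + 12 = 1, which agrees with 1 − 0 + 0 = 1.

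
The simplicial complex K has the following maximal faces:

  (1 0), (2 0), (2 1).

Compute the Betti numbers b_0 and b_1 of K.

b_0 = 1, b_1 = 1.

Take the total order 0 < 1 < 2 on the vertex set. Then K (dimension 1) consists of the simplices:

  0-simplices (3): [0], [1], [2]
  1-simplices (3): [0,1], [0,2], [1,2]

giving chain groups C_0 ≅ Z^3, C_1 ≅ Z^3.

∂_1: C_1 → C_0 is given by ∂[p,q] = [q] − [p].
The 3×3 boundary matrix has rank 2 and Smith normal form diag(1,1).

From H_k ≅ ker(∂_k) / im(∂_{k+1}) we obtain:

  H_0: rank C_0 − rank ∂_1 = 3 − 2 = 1, and the invariant factors of ∂_1 are all 1, so H_0 = Z.
  H_1: rank ker ∂_1 − rank ∂_2 = (3 − 2) − 0 = 1, and there is no ∂_2, so H_1 = Z.

(K is a triangulation of the circle S^1.)

Hence the Betti numbers are b_0 = 1, b_1 = 1.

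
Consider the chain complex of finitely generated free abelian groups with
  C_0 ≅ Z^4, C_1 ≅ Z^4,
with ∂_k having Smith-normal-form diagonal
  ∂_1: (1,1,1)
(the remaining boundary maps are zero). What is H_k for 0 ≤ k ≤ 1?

H_0 ≅ Z,  H_1 ≅ Z.

H_0: b_0 = 4 − 0 − 3 = 1; torsion from ∂_1 factors > 1: none. So H_0 ≅ Z.
H_1: b_1 = 4 − 3 − 0 = 1; torsion from ∂_2 factors > 1: none. So H_1 ≅ Z.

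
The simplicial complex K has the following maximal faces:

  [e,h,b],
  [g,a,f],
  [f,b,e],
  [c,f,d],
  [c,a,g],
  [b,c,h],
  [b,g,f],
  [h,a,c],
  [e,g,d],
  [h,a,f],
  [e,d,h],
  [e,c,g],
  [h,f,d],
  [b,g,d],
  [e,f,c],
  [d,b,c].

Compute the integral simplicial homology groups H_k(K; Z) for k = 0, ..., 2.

H_0 ≅ Z,  H_1 ≅ Z^2,  H_2 ≅ Z.

Order the vertices as a < b < c < d < e < f < g < h. Listing each simplex with vertices in this order, K has dimension 2 with simplices:

  0-simplices (8): a, b, c, d, e, f, g, h
  1-simplices (24): ac, af, ag, ah, bc, bd, be, bf, bg, bh, cd, ce, cf, cg, ch, de, df, dg, dh, ef, eg, eh, fg, fh
  2-simplices (16): acg, ach, afg, afh, bcd, bch, bdg, bef, beh, bfg, cdf, cef, ceg, deg, deh, dfh

so the chain groups are C_0 ≅ Z^8, C_1 ≅ Z^24, C_2 ≅ Z^16.

∂_1: C_1 → C_0 sends each edge [p,q] (with p < q) to q − p.
The 8×24 boundary matrix has rank 7 and Smith normal form diag(1,1,1,1,1,1,1).

The boundary map ∂_2: C_2 → C_1 sends each 2-simplex [p,q,r] to [q,r] − [p,r] + [p,q]. For instance
  ∂ceg = eg − cg + ce,
  ∂beh = eh − bh + be.
The 24×16 boundary matrix has rank 15 and Smith normal form diag(1,1,1,1,1,1,1,1,1,1,1,1,1,1,1).

Computing H_k = (kernel of ∂_k) / (image of ∂_{k+1}):

  H_0: rank C_0 − rank ∂_1 = 8 − 7 = 1, and the invariant factors of ∂_1 are all 1, so H_0 ≅ Z.
  H_1: rank ker ∂_1 − rank ∂_2 = (24 − 7) − 15 = 2, and the invariant factors of ∂_2 are all 1, so H_1 ≅ Z^2.
  H_2: rank ker ∂_2 − rank ∂_3 = (16 − 15) − 0 = 1, and there is no ∂_3, so H_2 ≅ Z.

As a check, the Euler characteristic is 8 − 24 + 16 = 0, which agrees with 1 − 2 + 1 = 0.
(K is a triangulation of the torus T^2.)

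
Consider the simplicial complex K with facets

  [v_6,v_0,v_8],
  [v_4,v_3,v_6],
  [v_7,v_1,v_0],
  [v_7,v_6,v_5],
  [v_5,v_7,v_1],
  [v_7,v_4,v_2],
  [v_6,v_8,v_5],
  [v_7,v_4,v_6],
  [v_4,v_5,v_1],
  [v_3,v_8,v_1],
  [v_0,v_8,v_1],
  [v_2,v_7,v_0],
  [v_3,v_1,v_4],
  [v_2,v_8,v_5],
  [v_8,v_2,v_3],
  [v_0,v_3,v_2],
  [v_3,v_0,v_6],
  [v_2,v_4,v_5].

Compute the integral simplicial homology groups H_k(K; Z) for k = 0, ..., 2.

H_0 = Z,  H_1 = Z ⊕ Z/2Z,  H_2 = 0.

Fix the vertex order v_0 < v_1 < v_2 < v_3 < v_4 < v_5 < v_6 < v_7 < v_8 and write every simplex with vertices in increasing order. Then dim K = 2 and the simplices of K are:

  0-simplices (9): [v_0], [v_1], [v_2], [v_3], [v_4], [v_5], [v_6], [v_7], [v_8]
  1-simplices (27): (27 of them)
  2-simplices (18): (18 of them)

Hence C_0 ≅ Z^9, C_1 ≅ Z^27, C_2 ≅ Z^18.

∂_1: C_1 → C_0 maps an edge to its endpoints' difference, ∂[p,q] = q − p.
The resulting 9×27 matrix has rank 8, and its Smith normal form has invariant factors (1,1,1,1,1,1,1,1).

Boundary ∂_2: C_2 → C_1 acts by ∂[p,q,r] = [q,r] − [p,r] + [p,q]. For instance
  ∂[v_3,v_4,v_6] = [v_4,v_6] − [v_3,v_6] + [v_3,v_4],
  ∂[v_0,v_1,v_7] = [v_1,v_7] − [v_0,v_7] + [v_0,v_1].
The 27×18 boundary matrix has rank 18 and Smith normal form diag(1,1,1,1,1,1,1,1,1,1,1,1,1,1,1,1,1,2).

From H_k ≅ ker(∂_k) / im(∂_{k+1}) we obtain:

  H_0: rank C_0 − rank ∂_1 = 9 − 8 = 1, and the invariant factors of ∂_1 are all 1, so H_0 ≅ Z.
  H_1: rank ker ∂_1 − rank ∂_2 = (27 − 8) − 18 = 1, and ∂_2 has invariant factor 2 > 1, so H_1 ≅ Z ⊕ Z/2Z.
  H_2: rank ker ∂_2 − rank ∂_3 = (18 − 18) − 0 = 0, and there is no ∂_3, so H_2 ≅ 0.

As a check, the Euler characteristic is 9 − 27 + 18 = 0, which agrees with 1 − 1 + 0 = 0.
(K is a triangulation of the Klein bottle.)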